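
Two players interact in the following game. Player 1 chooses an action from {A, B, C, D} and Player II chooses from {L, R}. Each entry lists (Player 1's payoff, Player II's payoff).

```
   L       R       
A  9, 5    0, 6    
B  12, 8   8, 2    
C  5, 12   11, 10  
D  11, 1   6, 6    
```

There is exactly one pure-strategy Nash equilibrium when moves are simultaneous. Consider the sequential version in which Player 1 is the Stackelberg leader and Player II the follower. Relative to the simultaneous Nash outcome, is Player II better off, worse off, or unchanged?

Backward induction with Player 1 moving first.
- A → Player II plays R (best of 5, 6); Player 1 gets 0.
- B → Player II plays L (best of 8, 2); Player 1 gets 12.
- C → Player II plays L (best of 12, 10); Player 1 gets 5.
- D → Player II plays R (best of 1, 6); Player 1 gets 6.
Among 0, 12, 5, 6, the best is 12 at B. Subgame-perfect outcome: (B, L) with payoffs (12, 8).
For the simultaneous game, intersect best replies.
Player 1's best replies: L→B; R→C.
Player II's best replies: A→R; B→L; C→L; D→R.
The unique mutual best reply is (B, L), giving (12, 8).
Player II earns 8 sequentially versus 8 at the Nash outcome: unchanged.

unchanged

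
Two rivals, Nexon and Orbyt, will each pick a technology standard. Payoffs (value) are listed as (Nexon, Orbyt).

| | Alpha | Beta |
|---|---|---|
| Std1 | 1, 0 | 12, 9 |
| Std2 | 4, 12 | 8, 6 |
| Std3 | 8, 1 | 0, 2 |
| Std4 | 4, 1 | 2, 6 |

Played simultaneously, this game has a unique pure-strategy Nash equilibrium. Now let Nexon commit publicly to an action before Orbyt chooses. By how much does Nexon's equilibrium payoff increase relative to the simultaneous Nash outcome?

0

Solve by backward induction (Nexon leads).
- Std1 → Orbyt plays Beta (best of 0, 9); Nexon gets 12.
- Std2 → Orbyt plays Alpha (best of 12, 6); Nexon gets 4.
- Std3 → Orbyt plays Beta (best of 1, 2); Nexon gets 0.
- Std4 → Orbyt plays Beta (best of 1, 6); Nexon gets 2.
Maximizing over 12, 4, 0, 2, Nexon chooses Std1. Subgame-perfect outcome: (Std1, Beta) with payoffs (12, 9).
Under simultaneous play:
Nexon's best replies: Alpha→Std3; Beta→Std1.
Orbyt's best replies: Std1→Beta; Std2→Alpha; Std3→Beta; Std4→Beta.
The unique mutual best reply is (Std1, Beta), giving (12, 9).
Nexon's commitment gain: 12 − 12 = 0.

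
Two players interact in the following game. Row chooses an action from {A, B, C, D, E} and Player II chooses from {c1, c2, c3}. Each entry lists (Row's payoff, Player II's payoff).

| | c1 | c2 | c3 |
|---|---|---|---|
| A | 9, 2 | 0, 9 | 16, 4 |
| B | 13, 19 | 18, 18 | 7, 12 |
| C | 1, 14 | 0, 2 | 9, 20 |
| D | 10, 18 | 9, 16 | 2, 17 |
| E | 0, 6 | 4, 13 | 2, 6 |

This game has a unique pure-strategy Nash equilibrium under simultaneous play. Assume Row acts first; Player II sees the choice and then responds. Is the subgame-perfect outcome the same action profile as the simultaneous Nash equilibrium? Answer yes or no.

Solve by backward induction (Row leads).
- A: BR = c2, leader payoff 0.
- B: BR = c1, leader payoff 13.
- C: BR = c3, leader payoff 9.
- D: BR = c1, leader payoff 10.
- E: BR = c2, leader payoff 4.
Maximizing over 0, 13, 9, 10, 4, Row chooses B. Subgame-perfect outcome: (B, c1) with payoffs (13, 19).
For the simultaneous game, intersect best replies.
Row's best replies: c1→B; c2→B; c3→A.
Player II's best replies: A→c2; B→c1; C→c3; D→c1; E→c2.
The unique mutual best reply is (B, c1), giving (13, 19).
Sequential outcome (B, c1) coincides with the Nash profile (B, c1).

yes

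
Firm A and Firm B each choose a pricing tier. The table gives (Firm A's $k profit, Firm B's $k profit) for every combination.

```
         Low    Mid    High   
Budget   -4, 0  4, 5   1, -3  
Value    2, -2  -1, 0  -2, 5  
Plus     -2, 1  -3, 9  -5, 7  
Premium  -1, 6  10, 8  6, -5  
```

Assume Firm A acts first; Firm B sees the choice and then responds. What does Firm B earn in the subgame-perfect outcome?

Work backward from Firm B's decision.
- Budget: Firm B compares 0, 5, -3 and picks Mid; Firm A would get 4.
- Value: Firm B compares -2, 0, 5 and picks High; Firm A would get -2.
- Plus: Firm B compares 1, 9, 7 and picks Mid; Firm A would get -3.
- Premium: Firm B compares 6, 8, -5 and picks Mid; Firm A would get 10.
Among 4, -2, -3, 10, the best is 10 at Premium. Subgame-perfect outcome: (Premium, Mid) with payoffs (10, 8).

8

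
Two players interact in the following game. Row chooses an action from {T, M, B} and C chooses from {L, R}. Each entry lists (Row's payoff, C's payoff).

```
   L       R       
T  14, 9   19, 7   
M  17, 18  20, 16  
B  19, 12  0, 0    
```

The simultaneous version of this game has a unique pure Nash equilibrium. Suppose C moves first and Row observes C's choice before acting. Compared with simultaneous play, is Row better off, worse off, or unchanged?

Solve by backward induction (C leads).
- L: BR = B, leader payoff 12.
- R: BR = M, leader payoff 16.
Maximizing over 12, 16, C chooses R. Subgame-perfect outcome: (M, R) with payoffs (20, 16).
Now find the simultaneous Nash equilibrium.
Row's best replies: L→B; R→M.
C's best replies: T→L; M→L; B→L.
Only (B, L) has each player best-responding; Nash payoffs (19, 12).
Row earns 20 sequentially versus 19 at the Nash outcome: better off.

better off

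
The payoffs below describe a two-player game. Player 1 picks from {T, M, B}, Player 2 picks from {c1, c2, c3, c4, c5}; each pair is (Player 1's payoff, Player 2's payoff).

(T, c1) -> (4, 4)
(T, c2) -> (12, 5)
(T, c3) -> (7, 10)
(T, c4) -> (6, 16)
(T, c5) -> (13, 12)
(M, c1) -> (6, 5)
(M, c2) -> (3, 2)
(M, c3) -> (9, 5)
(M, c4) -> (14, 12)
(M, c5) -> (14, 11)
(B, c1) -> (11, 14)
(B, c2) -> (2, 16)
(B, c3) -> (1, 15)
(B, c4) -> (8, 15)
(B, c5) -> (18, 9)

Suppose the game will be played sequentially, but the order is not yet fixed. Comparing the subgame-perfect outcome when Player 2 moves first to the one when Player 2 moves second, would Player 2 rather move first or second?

first

If Player 1 leads: Player 2's best replies are T→c4, M→c4, B→c2; Player 1's induced payoffs 6, 14, 2; outcome (M, c4), payoffs (14, 12).
If Player 2 leads: Player 1's best replies are c1→B, c2→T, c3→M, c4→M, c5→B; Player 2's induced payoffs 14, 5, 5, 12, 9; outcome (B, c1), payoffs (11, 14).
Player 2 gets 14 moving first and 12 moving second, so Player 2 prefers to move first.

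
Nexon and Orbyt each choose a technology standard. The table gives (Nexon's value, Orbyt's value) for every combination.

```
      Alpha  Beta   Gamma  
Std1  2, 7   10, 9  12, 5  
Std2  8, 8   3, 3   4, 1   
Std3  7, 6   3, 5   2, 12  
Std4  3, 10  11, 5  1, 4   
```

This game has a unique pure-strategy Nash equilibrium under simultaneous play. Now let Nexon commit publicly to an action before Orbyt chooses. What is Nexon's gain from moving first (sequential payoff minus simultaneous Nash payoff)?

2

Work backward from Orbyt's decision.
- Std1: Orbyt compares 7, 9, 5 and picks Beta; Nexon would get 10.
- Std2: Orbyt compares 8, 3, 1 and picks Alpha; Nexon would get 8.
- Std3: Orbyt compares 6, 5, 12 and picks Gamma; Nexon would get 2.
- Std4: Orbyt compares 10, 5, 4 and picks Alpha; Nexon would get 3.
Nexon's induced payoffs are 10, 8, 2, 3, so Nexon commits to Std1. Subgame-perfect outcome: (Std1, Beta) with payoffs (10, 9).
For the simultaneous game, intersect best replies.
Nexon's best replies: Alpha→Std2; Beta→Std4; Gamma→Std1.
Orbyt's best replies: Std1→Beta; Std2→Alpha; Std3→Gamma; Std4→Alpha.
The unique mutual best reply is (Std2, Alpha), giving (8, 8).
Nexon's commitment gain: 10 − 8 = 2.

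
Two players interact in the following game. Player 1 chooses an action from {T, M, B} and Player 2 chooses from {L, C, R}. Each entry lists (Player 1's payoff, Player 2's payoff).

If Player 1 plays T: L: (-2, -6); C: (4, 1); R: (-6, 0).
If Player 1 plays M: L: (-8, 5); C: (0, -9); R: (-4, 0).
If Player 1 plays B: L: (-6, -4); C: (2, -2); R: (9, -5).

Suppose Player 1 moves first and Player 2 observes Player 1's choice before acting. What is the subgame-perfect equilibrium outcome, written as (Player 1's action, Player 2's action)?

Work backward from Player 2's decision.
- T: Player 2 compares -6, 1, 0 and picks C; Player 1 would get 4.
- M: Player 2 compares 5, -9, 0 and picks L; Player 1 would get -8.
- B: Player 2 compares -4, -2, -5 and picks C; Player 1 would get 2.
Among 4, -8, 2, the best is 4 at T. Subgame-perfect outcome: (T, C) with payoffs (4, 1).

(T, C)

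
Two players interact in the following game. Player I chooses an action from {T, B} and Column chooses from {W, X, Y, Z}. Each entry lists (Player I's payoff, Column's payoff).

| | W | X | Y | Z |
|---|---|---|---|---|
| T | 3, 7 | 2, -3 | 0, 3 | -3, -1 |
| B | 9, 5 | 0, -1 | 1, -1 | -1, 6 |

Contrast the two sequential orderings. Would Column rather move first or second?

If Player I leads: Column's best replies are T→W, B→Z; Player I's induced payoffs 3, -1; outcome (T, W), payoffs (3, 7).
If Column leads: Player I's best replies are W→B, X→T, Y→B, Z→B; Column's induced payoffs 5, -3, -1, 6; outcome (B, Z), payoffs (-1, 6).
Column gets 6 moving first and 7 moving second, so Column prefers to move second.

second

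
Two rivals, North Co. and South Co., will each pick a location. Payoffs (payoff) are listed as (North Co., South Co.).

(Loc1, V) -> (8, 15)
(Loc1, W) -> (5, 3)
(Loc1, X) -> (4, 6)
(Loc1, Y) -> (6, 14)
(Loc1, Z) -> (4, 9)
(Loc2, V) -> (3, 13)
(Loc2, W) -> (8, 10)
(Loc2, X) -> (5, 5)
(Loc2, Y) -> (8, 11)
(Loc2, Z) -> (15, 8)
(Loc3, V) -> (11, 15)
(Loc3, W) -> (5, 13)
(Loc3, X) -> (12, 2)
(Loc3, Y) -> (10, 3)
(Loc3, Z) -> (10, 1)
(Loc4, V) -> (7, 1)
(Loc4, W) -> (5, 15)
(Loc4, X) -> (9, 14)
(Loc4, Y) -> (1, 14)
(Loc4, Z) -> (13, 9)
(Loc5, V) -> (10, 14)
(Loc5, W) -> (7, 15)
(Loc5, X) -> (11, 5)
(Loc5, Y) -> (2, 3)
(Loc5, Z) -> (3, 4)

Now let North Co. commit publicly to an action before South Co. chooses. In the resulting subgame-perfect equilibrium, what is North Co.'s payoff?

11

Work backward from South Co.'s decision.
- Loc1 → South Co. plays V (best of 15, 3, 6, 14, 9); North Co. gets 8.
- Loc2 → South Co. plays V (best of 13, 10, 5, 11, 8); North Co. gets 3.
- Loc3 → South Co. plays V (best of 15, 13, 2, 3, 1); North Co. gets 11.
- Loc4 → South Co. plays W (best of 1, 15, 14, 14, 9); North Co. gets 5.
- Loc5 → South Co. plays W (best of 14, 15, 5, 3, 4); North Co. gets 7.
North Co.'s induced payoffs are 8, 3, 11, 5, 7, so North Co. commits to Loc3. Subgame-perfect outcome: (Loc3, V) with payoffs (11, 15).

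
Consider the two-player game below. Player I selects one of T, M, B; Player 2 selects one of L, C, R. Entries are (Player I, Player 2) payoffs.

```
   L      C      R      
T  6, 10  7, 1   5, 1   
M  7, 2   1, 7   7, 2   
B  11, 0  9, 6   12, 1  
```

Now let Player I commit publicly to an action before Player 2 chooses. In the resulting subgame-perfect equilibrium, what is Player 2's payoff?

6

Solve by backward induction (Player I leads).
- T → Player 2 plays L (best of 10, 1, 1); Player I gets 6.
- M → Player 2 plays C (best of 2, 7, 2); Player I gets 1.
- B → Player 2 plays C (best of 0, 6, 1); Player I gets 9.
Maximizing over 6, 1, 9, Player I chooses B. Subgame-perfect outcome: (B, C) with payoffs (9, 6).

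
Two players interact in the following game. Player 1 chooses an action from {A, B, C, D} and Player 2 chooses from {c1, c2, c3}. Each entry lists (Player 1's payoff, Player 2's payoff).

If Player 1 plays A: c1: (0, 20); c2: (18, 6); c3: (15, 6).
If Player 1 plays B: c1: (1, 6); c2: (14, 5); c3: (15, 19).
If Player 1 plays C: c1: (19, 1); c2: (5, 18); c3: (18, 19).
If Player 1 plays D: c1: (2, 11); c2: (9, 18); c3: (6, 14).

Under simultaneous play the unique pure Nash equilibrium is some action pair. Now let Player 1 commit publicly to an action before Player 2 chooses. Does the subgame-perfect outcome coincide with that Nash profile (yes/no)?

yes

Player 2 best-responds to each possible Player 1 move:
- A: BR = c1, leader payoff 0.
- B: BR = c3, leader payoff 15.
- C: BR = c3, leader payoff 18.
- D: BR = c2, leader payoff 9.
Among 0, 15, 18, 9, the best is 18 at C. Subgame-perfect outcome: (C, c3) with payoffs (18, 19).
Now find the simultaneous Nash equilibrium.
Player 1's best replies: c1→C; c2→A; c3→C.
Player 2's best replies: A→c1; B→c3; C→c3; D→c2.
Only (C, c3) has each player best-responding; Nash payoffs (18, 19).
Sequential outcome (C, c3) coincides with the Nash profile (C, c3).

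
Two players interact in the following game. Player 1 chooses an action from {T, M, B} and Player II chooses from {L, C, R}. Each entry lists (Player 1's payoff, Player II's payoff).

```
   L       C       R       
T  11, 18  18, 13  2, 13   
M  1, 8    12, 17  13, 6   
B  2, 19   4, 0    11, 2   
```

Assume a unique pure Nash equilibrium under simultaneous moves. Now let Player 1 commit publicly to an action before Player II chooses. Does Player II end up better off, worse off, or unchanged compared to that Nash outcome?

Solve by backward induction (Player 1 leads).
- T: Player II compares 18, 13, 13 and picks L; Player 1 would get 11.
- M: Player II compares 8, 17, 6 and picks C; Player 1 would get 12.
- B: Player II compares 19, 0, 2 and picks L; Player 1 would get 2.
Among 11, 12, 2, the best is 12 at M. Subgame-perfect outcome: (M, C) with payoffs (12, 17).
Under simultaneous play:
Player 1's best replies: L→T; C→T; R→M.
Player II's best replies: T→L; M→C; B→L.
Only (T, L) has each player best-responding; Nash payoffs (11, 18).
Player II earns 17 sequentially versus 18 at the Nash outcome: worse off.

worse off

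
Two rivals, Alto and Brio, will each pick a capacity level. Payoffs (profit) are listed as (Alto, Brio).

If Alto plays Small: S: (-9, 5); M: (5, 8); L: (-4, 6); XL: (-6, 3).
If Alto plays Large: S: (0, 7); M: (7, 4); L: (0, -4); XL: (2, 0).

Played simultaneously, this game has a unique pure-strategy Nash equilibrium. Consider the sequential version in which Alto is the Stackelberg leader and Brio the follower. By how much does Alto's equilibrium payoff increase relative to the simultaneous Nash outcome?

Backward induction with Alto moving first.
- Small: Brio compares 5, 8, 6, 3 and picks M; Alto would get 5.
- Large: Brio compares 7, 4, -4, 0 and picks S; Alto would get 0.
Among 5, 0, the best is 5 at Small. Subgame-perfect outcome: (Small, M) with payoffs (5, 8).
For the simultaneous game, intersect best replies.
Alto's best replies: S→Large; M→Large; L→Large; XL→Large.
Brio's best replies: Small→M; Large→S.
The unique mutual best reply is (Large, S), giving (0, 7).
Alto's commitment gain: 5 − 0 = 5.

5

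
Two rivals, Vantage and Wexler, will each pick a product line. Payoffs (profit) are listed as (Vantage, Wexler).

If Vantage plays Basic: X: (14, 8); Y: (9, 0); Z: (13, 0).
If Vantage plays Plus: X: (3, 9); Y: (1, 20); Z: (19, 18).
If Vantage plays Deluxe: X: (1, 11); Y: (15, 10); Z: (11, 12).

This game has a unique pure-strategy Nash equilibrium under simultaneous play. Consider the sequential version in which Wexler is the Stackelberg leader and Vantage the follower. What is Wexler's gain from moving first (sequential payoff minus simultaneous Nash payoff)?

10

Work backward from Vantage's decision.
- X: BR = Basic, leader payoff 8.
- Y: BR = Deluxe, leader payoff 10.
- Z: BR = Plus, leader payoff 18.
Wexler's induced payoffs are 8, 10, 18, so Wexler commits to Z. Subgame-perfect outcome: (Plus, Z) with payoffs (19, 18).
Now find the simultaneous Nash equilibrium.
Vantage's best replies: X→Basic; Y→Deluxe; Z→Plus.
Wexler's best replies: Basic→X; Plus→Y; Deluxe→Z.
Only (Basic, X) has each player best-responding; Nash payoffs (14, 8).
Wexler's commitment gain: 18 − 8 = 10.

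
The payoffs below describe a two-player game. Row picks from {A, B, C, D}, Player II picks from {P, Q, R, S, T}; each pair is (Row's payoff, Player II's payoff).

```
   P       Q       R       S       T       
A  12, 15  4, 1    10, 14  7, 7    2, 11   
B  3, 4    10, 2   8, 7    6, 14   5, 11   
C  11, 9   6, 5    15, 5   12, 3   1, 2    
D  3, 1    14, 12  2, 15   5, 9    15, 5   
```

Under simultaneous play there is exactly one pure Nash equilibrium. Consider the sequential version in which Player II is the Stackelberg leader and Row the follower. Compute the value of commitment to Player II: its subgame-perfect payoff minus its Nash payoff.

Backward induction with Player II moving first.
- P → Row plays A (best of 12, 3, 11, 3); Player II gets 15.
- Q → Row plays D (best of 4, 10, 6, 14); Player II gets 12.
- R → Row plays C (best of 10, 8, 15, 2); Player II gets 5.
- S → Row plays C (best of 7, 6, 12, 5); Player II gets 3.
- T → Row plays D (best of 2, 5, 1, 15); Player II gets 5.
Among 15, 12, 5, 3, 5, the best is 15 at P. Subgame-perfect outcome: (A, P) with payoffs (12, 15).
For the simultaneous game, intersect best replies.
Row's best replies: P→A; Q→D; R→C; S→C; T→D.
Player II's best replies: A→P; B→S; C→P; D→R.
Only (A, P) has each player best-responding; Nash payoffs (12, 15).
Player II's commitment gain: 15 − 15 = 0.

0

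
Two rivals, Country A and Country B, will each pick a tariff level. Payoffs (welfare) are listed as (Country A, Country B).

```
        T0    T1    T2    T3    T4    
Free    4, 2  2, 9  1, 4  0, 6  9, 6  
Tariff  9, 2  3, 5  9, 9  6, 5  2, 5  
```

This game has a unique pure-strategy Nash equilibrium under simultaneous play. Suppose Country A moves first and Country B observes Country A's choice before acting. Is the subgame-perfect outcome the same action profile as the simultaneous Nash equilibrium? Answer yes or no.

Solve by backward induction (Country A leads).
- Free: BR = T1, leader payoff 2.
- Tariff: BR = T2, leader payoff 9.
Maximizing over 2, 9, Country A chooses Tariff. Subgame-perfect outcome: (Tariff, T2) with payoffs (9, 9).
Now find the simultaneous Nash equilibrium.
Country A's best replies: T0→Tariff; T1→Tariff; T2→Tariff; T3→Tariff; T4→Free.
Country B's best replies: Free→T1; Tariff→T2.
The unique mutual best reply is (Tariff, T2), giving (9, 9).
Sequential outcome (Tariff, T2) coincides with the Nash profile (Tariff, T2).

yes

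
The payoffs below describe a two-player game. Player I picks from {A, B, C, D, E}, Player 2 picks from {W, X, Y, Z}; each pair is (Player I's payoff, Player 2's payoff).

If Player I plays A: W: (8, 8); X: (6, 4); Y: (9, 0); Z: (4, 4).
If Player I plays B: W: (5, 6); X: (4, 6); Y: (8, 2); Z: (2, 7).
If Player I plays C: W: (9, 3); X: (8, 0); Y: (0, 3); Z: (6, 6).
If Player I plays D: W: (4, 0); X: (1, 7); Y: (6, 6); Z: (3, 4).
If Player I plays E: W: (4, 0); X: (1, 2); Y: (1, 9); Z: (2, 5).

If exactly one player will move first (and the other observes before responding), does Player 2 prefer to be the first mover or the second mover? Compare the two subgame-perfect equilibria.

If Player I leads: Player 2's best replies are A→W, B→Z, C→Z, D→X, E→Y; Player I's induced payoffs 8, 2, 6, 1, 1; outcome (A, W), payoffs (8, 8).
If Player 2 leads: Player I's best replies are W→C, X→C, Y→A, Z→C; Player 2's induced payoffs 3, 0, 0, 6; outcome (C, Z), payoffs (6, 6).
Player 2 gets 6 moving first and 8 moving second, so Player 2 prefers to move second.

second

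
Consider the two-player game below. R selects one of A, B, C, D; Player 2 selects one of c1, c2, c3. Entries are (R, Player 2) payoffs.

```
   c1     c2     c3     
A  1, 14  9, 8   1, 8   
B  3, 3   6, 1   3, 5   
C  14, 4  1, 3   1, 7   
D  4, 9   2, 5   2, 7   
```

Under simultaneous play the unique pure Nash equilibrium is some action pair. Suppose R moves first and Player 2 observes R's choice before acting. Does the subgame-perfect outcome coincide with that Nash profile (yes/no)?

Player 2 best-responds to each possible R move:
- A → Player 2 plays c1 (best of 14, 8, 8); R gets 1.
- B → Player 2 plays c3 (best of 3, 1, 5); R gets 3.
- C → Player 2 plays c3 (best of 4, 3, 7); R gets 1.
- D → Player 2 plays c1 (best of 9, 5, 7); R gets 4.
R's induced payoffs are 1, 3, 1, 4, so R commits to D. Subgame-perfect outcome: (D, c1) with payoffs (4, 9).
Now find the simultaneous Nash equilibrium.
R's best replies: c1→C; c2→A; c3→B.
Player 2's best replies: A→c1; B→c3; C→c3; D→c1.
The unique mutual best reply is (B, c3), giving (3, 5).
Sequential outcome (D, c1) differs from the Nash profile (B, c3).

no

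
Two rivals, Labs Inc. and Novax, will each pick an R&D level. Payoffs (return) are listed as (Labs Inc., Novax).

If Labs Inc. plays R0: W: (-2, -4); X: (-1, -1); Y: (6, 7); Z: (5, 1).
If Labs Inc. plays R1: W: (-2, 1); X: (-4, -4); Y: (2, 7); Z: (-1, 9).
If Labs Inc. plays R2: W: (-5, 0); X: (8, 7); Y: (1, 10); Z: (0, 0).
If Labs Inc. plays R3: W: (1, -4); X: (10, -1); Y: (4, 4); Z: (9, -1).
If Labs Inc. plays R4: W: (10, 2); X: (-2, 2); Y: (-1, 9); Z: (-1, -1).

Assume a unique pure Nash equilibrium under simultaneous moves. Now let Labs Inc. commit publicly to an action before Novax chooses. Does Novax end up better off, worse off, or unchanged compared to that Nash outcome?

Backward induction with Labs Inc. moving first.
- R0 → Novax plays Y (best of -4, -1, 7, 1); Labs Inc. gets 6.
- R1 → Novax plays Z (best of 1, -4, 7, 9); Labs Inc. gets -1.
- R2 → Novax plays Y (best of 0, 7, 10, 0); Labs Inc. gets 1.
- R3 → Novax plays Y (best of -4, -1, 4, -1); Labs Inc. gets 4.
- R4 → Novax plays Y (best of 2, 2, 9, -1); Labs Inc. gets -1.
Labs Inc.'s induced payoffs are 6, -1, 1, 4, -1, so Labs Inc. commits to R0. Subgame-perfect outcome: (R0, Y) with payoffs (6, 7).
Now find the simultaneous Nash equilibrium.
Labs Inc.'s best replies: W→R4; X→R3; Y→R0; Z→R3.
Novax's best replies: R0→Y; R1→Z; R2→Y; R3→Y; R4→Y.
Only (R0, Y) has each player best-responding; Nash payoffs (6, 7).
Novax earns 7 sequentially versus 7 at the Nash outcome: unchanged.

unchanged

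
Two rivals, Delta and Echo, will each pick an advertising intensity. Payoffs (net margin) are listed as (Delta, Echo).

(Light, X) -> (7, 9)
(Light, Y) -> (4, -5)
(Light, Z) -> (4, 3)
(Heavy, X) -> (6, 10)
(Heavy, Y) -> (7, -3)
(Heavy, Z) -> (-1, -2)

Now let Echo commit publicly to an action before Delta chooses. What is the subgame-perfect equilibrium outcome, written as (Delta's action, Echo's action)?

Backward induction with Echo moving first.
- X → Delta plays Light (best of 7, 6); Echo gets 9.
- Y → Delta plays Heavy (best of 4, 7); Echo gets -3.
- Z → Delta plays Light (best of 4, -1); Echo gets 3.
Maximizing over 9, -3, 3, Echo chooses X. Subgame-perfect outcome: (Light, X) with payoffs (7, 9).

(Light, X)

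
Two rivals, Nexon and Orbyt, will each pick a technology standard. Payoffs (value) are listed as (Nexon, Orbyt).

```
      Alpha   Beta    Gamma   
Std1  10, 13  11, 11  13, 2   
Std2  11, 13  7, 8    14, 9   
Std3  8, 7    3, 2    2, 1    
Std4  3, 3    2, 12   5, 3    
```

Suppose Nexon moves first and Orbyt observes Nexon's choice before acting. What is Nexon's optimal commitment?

Std2

Work backward from Orbyt's decision.
- Std1: Orbyt compares 13, 11, 2 and picks Alpha; Nexon would get 10.
- Std2: Orbyt compares 13, 8, 9 and picks Alpha; Nexon would get 11.
- Std3: Orbyt compares 7, 2, 1 and picks Alpha; Nexon would get 8.
- Std4: Orbyt compares 3, 12, 3 and picks Beta; Nexon would get 2.
Maximizing over 10, 11, 8, 2, Nexon chooses Std2. Subgame-perfect outcome: (Std2, Alpha) with payoffs (11, 13).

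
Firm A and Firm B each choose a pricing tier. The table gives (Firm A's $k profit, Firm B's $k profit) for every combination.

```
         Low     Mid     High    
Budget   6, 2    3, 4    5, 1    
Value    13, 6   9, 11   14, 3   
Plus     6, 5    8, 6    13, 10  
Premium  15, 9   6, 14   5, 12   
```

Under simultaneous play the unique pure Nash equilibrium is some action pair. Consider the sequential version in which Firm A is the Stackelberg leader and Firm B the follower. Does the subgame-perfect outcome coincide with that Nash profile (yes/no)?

Solve by backward induction (Firm A leads).
- Budget: Firm B compares 2, 4, 1 and picks Mid; Firm A would get 3.
- Value: Firm B compares 6, 11, 3 and picks Mid; Firm A would get 9.
- Plus: Firm B compares 5, 6, 10 and picks High; Firm A would get 13.
- Premium: Firm B compares 9, 14, 12 and picks Mid; Firm A would get 6.
Firm A's induced payoffs are 3, 9, 13, 6, so Firm A commits to Plus. Subgame-perfect outcome: (Plus, High) with payoffs (13, 10).
Under simultaneous play:
Firm A's best replies: Low→Premium; Mid→Value; High→Value.
Firm B's best replies: Budget→Mid; Value→Mid; Plus→High; Premium→Mid.
The unique mutual best reply is (Value, Mid), giving (9, 11).
Sequential outcome (Plus, High) differs from the Nash profile (Value, Mid).

no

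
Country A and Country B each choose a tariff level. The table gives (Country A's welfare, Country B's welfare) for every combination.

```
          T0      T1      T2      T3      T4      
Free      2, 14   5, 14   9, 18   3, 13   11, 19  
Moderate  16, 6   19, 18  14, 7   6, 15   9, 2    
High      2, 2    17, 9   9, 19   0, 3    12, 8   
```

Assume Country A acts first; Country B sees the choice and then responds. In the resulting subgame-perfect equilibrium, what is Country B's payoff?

18

Backward induction with Country A moving first.
- Free → Country B plays T4 (best of 14, 14, 18, 13, 19); Country A gets 11.
- Moderate → Country B plays T1 (best of 6, 18, 7, 15, 2); Country A gets 19.
- High → Country B plays T2 (best of 2, 9, 19, 3, 8); Country A gets 9.
Maximizing over 11, 19, 9, Country A chooses Moderate. Subgame-perfect outcome: (Moderate, T1) with payoffs (19, 18).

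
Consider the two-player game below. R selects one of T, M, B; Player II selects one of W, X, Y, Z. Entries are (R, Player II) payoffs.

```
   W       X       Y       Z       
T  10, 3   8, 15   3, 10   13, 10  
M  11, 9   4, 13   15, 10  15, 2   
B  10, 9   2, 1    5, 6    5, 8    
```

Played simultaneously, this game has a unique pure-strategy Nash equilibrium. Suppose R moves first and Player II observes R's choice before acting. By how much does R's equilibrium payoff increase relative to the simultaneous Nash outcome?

2

Backward induction with R moving first.
- T: Player II compares 3, 15, 10, 10 and picks X; R would get 8.
- M: Player II compares 9, 13, 10, 2 and picks X; R would get 4.
- B: Player II compares 9, 1, 6, 8 and picks W; R would get 10.
Among 8, 4, 10, the best is 10 at B. Subgame-perfect outcome: (B, W) with payoffs (10, 9).
Now find the simultaneous Nash equilibrium.
R's best replies: W→M; X→T; Y→M; Z→M.
Player II's best replies: T→X; M→X; B→W.
Only (T, X) has each player best-responding; Nash payoffs (8, 15).
R's commitment gain: 10 − 8 = 2.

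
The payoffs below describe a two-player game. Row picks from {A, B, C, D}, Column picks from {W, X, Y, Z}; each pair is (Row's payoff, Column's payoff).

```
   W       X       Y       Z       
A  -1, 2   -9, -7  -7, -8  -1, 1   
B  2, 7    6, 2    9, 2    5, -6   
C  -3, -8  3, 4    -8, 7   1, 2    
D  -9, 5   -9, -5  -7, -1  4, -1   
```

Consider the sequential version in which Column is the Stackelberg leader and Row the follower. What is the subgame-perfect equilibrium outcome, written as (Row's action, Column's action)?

(B, W)

Work backward from Row's decision.
- W → Row plays B (best of -1, 2, -3, -9); Column gets 7.
- X → Row plays B (best of -9, 6, 3, -9); Column gets 2.
- Y → Row plays B (best of -7, 9, -8, -7); Column gets 2.
- Z → Row plays B (best of -1, 5, 1, 4); Column gets -6.
Among 7, 2, 2, -6, the best is 7 at W. Subgame-perfect outcome: (B, W) with payoffs (2, 7).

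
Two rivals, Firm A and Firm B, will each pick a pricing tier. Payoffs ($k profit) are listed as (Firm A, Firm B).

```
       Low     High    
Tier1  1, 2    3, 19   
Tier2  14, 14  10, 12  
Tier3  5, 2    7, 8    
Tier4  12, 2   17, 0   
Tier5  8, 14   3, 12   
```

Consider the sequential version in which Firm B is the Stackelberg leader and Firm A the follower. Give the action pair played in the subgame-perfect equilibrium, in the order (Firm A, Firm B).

(Tier2, Low)

Solve by backward induction (Firm B leads).
- Low: BR = Tier2, leader payoff 14.
- High: BR = Tier4, leader payoff 0.
Among 14, 0, the best is 14 at Low. Subgame-perfect outcome: (Tier2, Low) with payoffs (14, 14).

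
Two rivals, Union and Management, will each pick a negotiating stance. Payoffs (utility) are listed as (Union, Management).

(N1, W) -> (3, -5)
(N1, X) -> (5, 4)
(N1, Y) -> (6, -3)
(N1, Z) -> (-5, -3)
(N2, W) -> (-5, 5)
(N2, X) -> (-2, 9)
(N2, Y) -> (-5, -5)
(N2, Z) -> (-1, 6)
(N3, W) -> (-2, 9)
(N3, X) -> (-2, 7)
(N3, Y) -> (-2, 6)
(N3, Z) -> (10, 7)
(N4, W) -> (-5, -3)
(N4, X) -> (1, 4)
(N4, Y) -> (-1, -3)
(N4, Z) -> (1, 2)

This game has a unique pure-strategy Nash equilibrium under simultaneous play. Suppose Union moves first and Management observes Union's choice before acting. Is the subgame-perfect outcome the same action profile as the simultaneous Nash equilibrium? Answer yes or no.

Backward induction with Union moving first.
- N1 → Management plays X (best of -5, 4, -3, -3); Union gets 5.
- N2 → Management plays X (best of 5, 9, -5, 6); Union gets -2.
- N3 → Management plays W (best of 9, 7, 6, 7); Union gets -2.
- N4 → Management plays X (best of -3, 4, -3, 2); Union gets 1.
Union's induced payoffs are 5, -2, -2, 1, so Union commits to N1. Subgame-perfect outcome: (N1, X) with payoffs (5, 4).
Now find the simultaneous Nash equilibrium.
Union's best replies: W→N1; X→N1; Y→N1; Z→N3.
Management's best replies: N1→X; N2→X; N3→W; N4→X.
Only (N1, X) has each player best-responding; Nash payoffs (5, 4).
Sequential outcome (N1, X) coincides with the Nash profile (N1, X).

yes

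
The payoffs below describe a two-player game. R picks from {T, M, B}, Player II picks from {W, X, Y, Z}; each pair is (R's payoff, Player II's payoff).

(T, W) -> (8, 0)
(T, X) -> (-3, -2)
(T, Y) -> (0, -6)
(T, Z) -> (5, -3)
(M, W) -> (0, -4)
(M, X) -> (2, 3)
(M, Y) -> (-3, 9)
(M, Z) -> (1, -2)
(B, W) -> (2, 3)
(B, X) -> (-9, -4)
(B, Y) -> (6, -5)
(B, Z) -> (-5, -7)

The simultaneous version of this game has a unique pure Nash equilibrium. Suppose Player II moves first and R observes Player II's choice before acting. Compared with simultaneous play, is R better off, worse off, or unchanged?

R best-responds to each possible Player II move:
- W: BR = T, leader payoff 0.
- X: BR = M, leader payoff 3.
- Y: BR = B, leader payoff -5.
- Z: BR = T, leader payoff -3.
Maximizing over 0, 3, -5, -3, Player II chooses X. Subgame-perfect outcome: (M, X) with payoffs (2, 3).
Under simultaneous play:
R's best replies: W→T; X→M; Y→B; Z→T.
Player II's best replies: T→W; M→Y; B→W.
The unique mutual best reply is (T, W), giving (8, 0).
R earns 2 sequentially versus 8 at the Nash outcome: worse off.

worse off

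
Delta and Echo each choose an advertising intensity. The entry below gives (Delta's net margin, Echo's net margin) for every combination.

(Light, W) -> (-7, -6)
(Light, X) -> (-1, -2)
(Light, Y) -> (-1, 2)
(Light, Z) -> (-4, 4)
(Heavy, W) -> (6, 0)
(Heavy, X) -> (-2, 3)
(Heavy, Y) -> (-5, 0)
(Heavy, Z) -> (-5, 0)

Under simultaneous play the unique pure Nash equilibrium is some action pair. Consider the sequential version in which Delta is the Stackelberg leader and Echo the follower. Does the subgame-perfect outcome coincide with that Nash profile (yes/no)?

no

Echo best-responds to each possible Delta move:
- Light: BR = Z, leader payoff -4.
- Heavy: BR = X, leader payoff -2.
Delta's induced payoffs are -4, -2, so Delta commits to Heavy. Subgame-perfect outcome: (Heavy, X) with payoffs (-2, 3).
Under simultaneous play:
Delta's best replies: W→Heavy; X→Light; Y→Light; Z→Light.
Echo's best replies: Light→Z; Heavy→X.
Only (Light, Z) has each player best-responding; Nash payoffs (-4, 4).
Sequential outcome (Heavy, X) differs from the Nash profile (Light, Z).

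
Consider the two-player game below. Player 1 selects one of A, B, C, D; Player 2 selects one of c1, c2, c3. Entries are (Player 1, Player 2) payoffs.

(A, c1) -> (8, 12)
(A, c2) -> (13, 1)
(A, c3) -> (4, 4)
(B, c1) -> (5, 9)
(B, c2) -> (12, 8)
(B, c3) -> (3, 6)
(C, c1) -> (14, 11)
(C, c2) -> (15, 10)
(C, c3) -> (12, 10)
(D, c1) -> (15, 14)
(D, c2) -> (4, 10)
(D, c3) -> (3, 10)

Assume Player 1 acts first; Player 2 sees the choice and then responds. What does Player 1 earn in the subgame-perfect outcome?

Solve by backward induction (Player 1 leads).
- A: Player 2 compares 12, 1, 4 and picks c1; Player 1 would get 8.
- B: Player 2 compares 9, 8, 6 and picks c1; Player 1 would get 5.
- C: Player 2 compares 11, 10, 10 and picks c1; Player 1 would get 14.
- D: Player 2 compares 14, 10, 10 and picks c1; Player 1 would get 15.
Among 8, 5, 14, 15, the best is 15 at D. Subgame-perfect outcome: (D, c1) with payoffs (15, 14).

15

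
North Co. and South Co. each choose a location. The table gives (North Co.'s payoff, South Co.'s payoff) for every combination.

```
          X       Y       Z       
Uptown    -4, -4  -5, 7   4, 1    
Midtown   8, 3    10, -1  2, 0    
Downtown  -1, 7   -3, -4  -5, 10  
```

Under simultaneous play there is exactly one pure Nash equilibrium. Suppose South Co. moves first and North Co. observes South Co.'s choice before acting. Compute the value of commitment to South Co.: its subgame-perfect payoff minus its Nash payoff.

0

Work backward from North Co.'s decision.
- X → North Co. plays Midtown (best of -4, 8, -1); South Co. gets 3.
- Y → North Co. plays Midtown (best of -5, 10, -3); South Co. gets -1.
- Z → North Co. plays Uptown (best of 4, 2, -5); South Co. gets 1.
South Co.'s induced payoffs are 3, -1, 1, so South Co. commits to X. Subgame-perfect outcome: (Midtown, X) with payoffs (8, 3).
Now find the simultaneous Nash equilibrium.
North Co.'s best replies: X→Midtown; Y→Midtown; Z→Uptown.
South Co.'s best replies: Uptown→Y; Midtown→X; Downtown→Z.
Only (Midtown, X) has each player best-responding; Nash payoffs (8, 3).
South Co.'s commitment gain: 3 − 3 = 0.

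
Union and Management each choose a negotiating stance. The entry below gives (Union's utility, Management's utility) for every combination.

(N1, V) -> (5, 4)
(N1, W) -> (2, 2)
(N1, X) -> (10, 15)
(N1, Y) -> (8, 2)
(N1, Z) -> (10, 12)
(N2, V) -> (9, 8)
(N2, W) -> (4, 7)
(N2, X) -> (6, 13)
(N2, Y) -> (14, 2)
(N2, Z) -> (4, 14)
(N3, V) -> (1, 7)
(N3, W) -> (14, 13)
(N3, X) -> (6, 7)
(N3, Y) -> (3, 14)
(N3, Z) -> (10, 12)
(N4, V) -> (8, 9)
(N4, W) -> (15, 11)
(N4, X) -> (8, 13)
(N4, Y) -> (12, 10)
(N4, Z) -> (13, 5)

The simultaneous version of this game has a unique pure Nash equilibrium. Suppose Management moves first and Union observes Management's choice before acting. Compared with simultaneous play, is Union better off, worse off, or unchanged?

Work backward from Union's decision.
- V: BR = N2, leader payoff 8.
- W: BR = N4, leader payoff 11.
- X: BR = N1, leader payoff 15.
- Y: BR = N2, leader payoff 2.
- Z: BR = N4, leader payoff 5.
Among 8, 11, 15, 2, 5, the best is 15 at X. Subgame-perfect outcome: (N1, X) with payoffs (10, 15).
For the simultaneous game, intersect best replies.
Union's best replies: V→N2; W→N4; X→N1; Y→N2; Z→N4.
Management's best replies: N1→X; N2→Z; N3→Y; N4→X.
Only (N1, X) has each player best-responding; Nash payoffs (10, 15).
Union earns 10 sequentially versus 10 at the Nash outcome: unchanged.

unchanged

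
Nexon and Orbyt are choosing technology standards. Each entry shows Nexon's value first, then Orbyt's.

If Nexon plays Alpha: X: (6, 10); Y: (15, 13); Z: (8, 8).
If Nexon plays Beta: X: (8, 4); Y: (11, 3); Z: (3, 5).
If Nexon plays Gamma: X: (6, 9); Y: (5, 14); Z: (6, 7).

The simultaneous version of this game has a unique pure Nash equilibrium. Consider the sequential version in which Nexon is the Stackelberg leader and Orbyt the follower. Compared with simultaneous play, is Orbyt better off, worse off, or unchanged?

unchanged

Work backward from Orbyt's decision.
- Alpha → Orbyt plays Y (best of 10, 13, 8); Nexon gets 15.
- Beta → Orbyt plays Z (best of 4, 3, 5); Nexon gets 3.
- Gamma → Orbyt plays Y (best of 9, 14, 7); Nexon gets 5.
Maximizing over 15, 3, 5, Nexon chooses Alpha. Subgame-perfect outcome: (Alpha, Y) with payoffs (15, 13).
For the simultaneous game, intersect best replies.
Nexon's best replies: X→Beta; Y→Alpha; Z→Alpha.
Orbyt's best replies: Alpha→Y; Beta→Z; Gamma→Y.
Only (Alpha, Y) has each player best-responding; Nash payoffs (15, 13).
Orbyt earns 13 sequentially versus 13 at the Nash outcome: unchanged.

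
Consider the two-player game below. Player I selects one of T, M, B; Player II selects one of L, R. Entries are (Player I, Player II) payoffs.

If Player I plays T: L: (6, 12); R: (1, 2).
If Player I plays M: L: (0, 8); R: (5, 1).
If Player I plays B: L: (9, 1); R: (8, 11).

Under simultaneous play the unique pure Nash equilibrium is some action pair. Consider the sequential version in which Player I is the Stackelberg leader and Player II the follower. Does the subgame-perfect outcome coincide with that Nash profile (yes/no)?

yes

Solve by backward induction (Player I leads).
- T → Player II plays L (best of 12, 2); Player I gets 6.
- M → Player II plays L (best of 8, 1); Player I gets 0.
- B → Player II plays R (best of 1, 11); Player I gets 8.
Among 6, 0, 8, the best is 8 at B. Subgame-perfect outcome: (B, R) with payoffs (8, 11).
Now find the simultaneous Nash equilibrium.
Player I's best replies: L→B; R→B.
Player II's best replies: T→L; M→L; B→R.
Only (B, R) has each player best-responding; Nash payoffs (8, 11).
Sequential outcome (B, R) coincides with the Nash profile (B, R).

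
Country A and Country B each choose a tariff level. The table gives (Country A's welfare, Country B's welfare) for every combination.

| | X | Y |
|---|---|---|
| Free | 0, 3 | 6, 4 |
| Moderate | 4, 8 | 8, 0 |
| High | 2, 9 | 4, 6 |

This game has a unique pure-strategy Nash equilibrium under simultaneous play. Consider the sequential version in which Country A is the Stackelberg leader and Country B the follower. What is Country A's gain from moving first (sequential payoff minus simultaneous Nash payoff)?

2

Backward induction with Country A moving first.
- Free: BR = Y, leader payoff 6.
- Moderate: BR = X, leader payoff 4.
- High: BR = X, leader payoff 2.
Among 6, 4, 2, the best is 6 at Free. Subgame-perfect outcome: (Free, Y) with payoffs (6, 4).
For the simultaneous game, intersect best replies.
Country A's best replies: X→Moderate; Y→Moderate.
Country B's best replies: Free→Y; Moderate→X; High→X.
The unique mutual best reply is (Moderate, X), giving (4, 8).
Country A's commitment gain: 6 − 4 = 2.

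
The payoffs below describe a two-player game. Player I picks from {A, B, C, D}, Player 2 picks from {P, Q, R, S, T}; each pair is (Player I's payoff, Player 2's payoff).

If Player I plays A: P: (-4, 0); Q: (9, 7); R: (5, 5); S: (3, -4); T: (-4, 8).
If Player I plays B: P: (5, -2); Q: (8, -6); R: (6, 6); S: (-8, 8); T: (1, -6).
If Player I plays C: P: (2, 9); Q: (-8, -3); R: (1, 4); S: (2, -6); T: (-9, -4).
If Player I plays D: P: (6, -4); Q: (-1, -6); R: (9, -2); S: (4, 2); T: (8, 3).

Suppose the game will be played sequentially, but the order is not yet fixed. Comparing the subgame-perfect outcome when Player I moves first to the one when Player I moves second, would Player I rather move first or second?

second

If Player I leads: Player 2's best replies are A→T, B→S, C→P, D→T; Player I's induced payoffs -4, -8, 2, 8; outcome (D, T), payoffs (8, 3).
If Player 2 leads: Player I's best replies are P→D, Q→A, R→D, S→D, T→D; Player 2's induced payoffs -4, 7, -2, 2, 3; outcome (A, Q), payoffs (9, 7).
Player I gets 8 moving first and 9 moving second, so Player I prefers to move second.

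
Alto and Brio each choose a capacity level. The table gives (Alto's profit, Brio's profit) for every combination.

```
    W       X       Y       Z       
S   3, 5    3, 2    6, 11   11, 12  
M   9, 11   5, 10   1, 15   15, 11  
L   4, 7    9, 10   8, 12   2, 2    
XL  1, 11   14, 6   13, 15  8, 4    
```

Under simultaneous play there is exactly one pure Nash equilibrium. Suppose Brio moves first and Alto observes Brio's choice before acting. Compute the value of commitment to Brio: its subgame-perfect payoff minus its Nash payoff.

Solve by backward induction (Brio leads).
- W: Alto compares 3, 9, 4, 1 and picks M; Brio would get 11.
- X: Alto compares 3, 5, 9, 14 and picks XL; Brio would get 6.
- Y: Alto compares 6, 1, 8, 13 and picks XL; Brio would get 15.
- Z: Alto compares 11, 15, 2, 8 and picks M; Brio would get 11.
Brio's induced payoffs are 11, 6, 15, 11, so Brio commits to Y. Subgame-perfect outcome: (XL, Y) with payoffs (13, 15).
Under simultaneous play:
Alto's best replies: W→M; X→XL; Y→XL; Z→M.
Brio's best replies: S→Z; M→Y; L→Y; XL→Y.
The unique mutual best reply is (XL, Y), giving (13, 15).
Brio's commitment gain: 15 − 15 = 0.

0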